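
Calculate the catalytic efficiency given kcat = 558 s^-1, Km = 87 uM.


Catalytic efficiency = kcat / Km
= 558 / 87
= 6.4138 uM^-1*s^-1

6.4138 uM^-1*s^-1


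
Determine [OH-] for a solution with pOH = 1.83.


[OH-] = 10^(-pOH)
[OH-] = 10^(-1.83)
[OH-] = 0.0148 M

0.0148 M


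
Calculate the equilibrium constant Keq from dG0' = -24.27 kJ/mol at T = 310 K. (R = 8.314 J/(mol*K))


Keq = exp(-dG0 * 1000 / (R * T))
Keq = exp(-(-24.27) * 1000 / (8.314 * 310))
Keq = 12291.7726

12291.7726


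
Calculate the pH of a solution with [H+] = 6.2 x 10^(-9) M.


pH = -log10([H+])
pH = -log10(6.2 x 10^(-9))
pH = 8.2076

8.2076


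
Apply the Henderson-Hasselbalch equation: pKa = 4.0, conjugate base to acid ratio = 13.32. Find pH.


pH = pKa + log10([A-]/[HA])
pH = 4.0 + log10(13.32)
pH = 5.1245

5.1245


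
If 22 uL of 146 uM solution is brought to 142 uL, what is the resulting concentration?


C2 = C1 * V1 / V2
C2 = 146 * 22 / 142
C2 = 22.6197 uM

22.6197 uM


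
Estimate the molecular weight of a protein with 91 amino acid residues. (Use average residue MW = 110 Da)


MW = n_residues * 110 Da
MW = 91 * 110
MW = 10010 Da

10010 Da


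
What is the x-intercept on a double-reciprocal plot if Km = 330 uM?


x-intercept = -1/Km
= -1/330
= -0.003 1/uM

-0.003 1/uM


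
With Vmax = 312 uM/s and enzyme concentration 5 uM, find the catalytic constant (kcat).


kcat = Vmax / [E]t
kcat = 312 / 5
kcat = 62.4 s^-1

62.4 s^-1


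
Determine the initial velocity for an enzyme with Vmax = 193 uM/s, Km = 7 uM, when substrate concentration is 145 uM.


v = Vmax * [S] / (Km + [S])
v = 193 * 145 / (7 + 145)
v = 184.1118 uM/s

184.1118 uM/s


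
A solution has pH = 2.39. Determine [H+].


[H+] = 10^(-pH)
[H+] = 10^(-2.39)
[H+] = 0.0041 M

0.0041 M


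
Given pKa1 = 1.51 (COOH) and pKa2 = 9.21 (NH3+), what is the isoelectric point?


pI = (pKa1 + pKa2) / 2
pI = (1.51 + 9.21) / 2
pI = 5.36

5.36


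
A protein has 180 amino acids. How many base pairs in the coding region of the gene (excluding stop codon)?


Each amino acid = 1 codon = 3 bp
bp = 180 * 3 = 540 bp

540 bp


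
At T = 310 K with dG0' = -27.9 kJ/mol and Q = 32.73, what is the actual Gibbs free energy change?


dG = dG0' + RT * ln(Q) / 1000
dG = -27.9 + 8.314 * 310 * ln(32.73) / 1000
dG = -18.9095 kJ/mol

-18.9095 kJ/mol


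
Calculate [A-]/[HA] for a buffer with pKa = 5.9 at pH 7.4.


[A-]/[HA] = 10^(pH - pKa)
= 10^(7.4 - 5.9)
= 31.6228

31.6228


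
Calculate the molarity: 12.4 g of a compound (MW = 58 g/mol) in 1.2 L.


C = (mass / MW) / volume
C = (12.4 / 58) / 1.2
C = 0.1782 M

0.1782 M


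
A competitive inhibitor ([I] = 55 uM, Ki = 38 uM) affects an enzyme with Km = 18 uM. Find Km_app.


Km_app = Km * (1 + [I]/Ki)
Km_app = 18 * (1 + 55/38)
Km_app = 44.0526 uM

44.0526 uM


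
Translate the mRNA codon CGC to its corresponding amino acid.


Standard genetic code lookup.
Codon CGC -> Arg

Arg


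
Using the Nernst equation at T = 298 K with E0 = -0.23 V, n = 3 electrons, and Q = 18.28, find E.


E = E0 - (RT/nF) * ln(Q)
E = -0.23 - (8.314 * 298 / (3 * 96485)) * ln(18.28)
E = -0.2549 V

-0.2549 V


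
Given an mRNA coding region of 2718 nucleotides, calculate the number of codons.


codons = nucleotides / 3
codons = 2718 / 3 = 906

906


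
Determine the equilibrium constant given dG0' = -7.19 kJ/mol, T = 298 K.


Keq = exp(-dG0 * 1000 / (R * T))
Keq = exp(-(-7.19) * 1000 / (8.314 * 298))
Keq = 18.2112

18.2112


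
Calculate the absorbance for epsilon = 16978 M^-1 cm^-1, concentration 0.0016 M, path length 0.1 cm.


A = epsilon * c * l
A = 16978 * 0.0016 * 0.1
A = 2.7165

2.7165


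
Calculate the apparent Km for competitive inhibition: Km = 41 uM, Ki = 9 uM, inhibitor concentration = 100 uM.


Km_app = Km * (1 + [I]/Ki)
Km_app = 41 * (1 + 100/9)
Km_app = 496.5556 uM

496.5556 uM


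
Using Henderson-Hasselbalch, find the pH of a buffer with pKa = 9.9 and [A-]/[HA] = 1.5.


pH = pKa + log10([A-]/[HA])
pH = 9.9 + log10(1.5)
pH = 10.0761

10.0761


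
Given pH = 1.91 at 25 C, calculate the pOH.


pOH = 14 - pH
pOH = 14 - 1.91
pOH = 12.09

12.09


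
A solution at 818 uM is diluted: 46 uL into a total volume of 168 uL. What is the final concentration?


C2 = C1 * V1 / V2
C2 = 818 * 46 / 168
C2 = 223.9762 uM

223.9762 uM


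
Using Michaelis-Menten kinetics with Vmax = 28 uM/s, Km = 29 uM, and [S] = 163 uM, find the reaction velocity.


v = Vmax * [S] / (Km + [S])
v = 28 * 163 / (29 + 163)
v = 23.7708 uM/s

23.7708 uM/s


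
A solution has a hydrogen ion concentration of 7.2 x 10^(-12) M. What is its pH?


pH = -log10([H+])
pH = -log10(7.2 x 10^(-12))
pH = 11.1427

11.1427


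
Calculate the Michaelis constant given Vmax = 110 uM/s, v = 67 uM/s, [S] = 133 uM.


Km = [S] * (Vmax - v) / v
Km = 133 * (110 - 67) / 67
Km = 85.3582 uM

85.3582 uM


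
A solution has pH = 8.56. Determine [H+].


[H+] = 10^(-pH)
[H+] = 10^(-8.56)
[H+] = 2.754e-09 M

2.754e-09 M


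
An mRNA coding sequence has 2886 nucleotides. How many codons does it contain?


codons = nucleotides / 3
codons = 2886 / 3 = 962

962


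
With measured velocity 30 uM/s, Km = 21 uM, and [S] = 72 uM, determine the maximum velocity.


Vmax = v * (Km + [S]) / [S]
Vmax = 30 * (21 + 72) / 72
Vmax = 38.75 uM/s

38.75 uM/s


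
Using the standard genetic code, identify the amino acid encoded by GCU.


Standard genetic code lookup.
Codon GCU -> Ala

Ala


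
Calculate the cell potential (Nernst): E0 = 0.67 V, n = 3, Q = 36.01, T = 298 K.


E = E0 - (RT/nF) * ln(Q)
E = 0.67 - (8.314 * 298 / (3 * 96485)) * ln(36.01)
E = 0.6393 V

0.6393 V


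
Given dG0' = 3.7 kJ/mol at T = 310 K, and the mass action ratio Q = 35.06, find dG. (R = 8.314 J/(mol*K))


dG = dG0' + RT * ln(Q) / 1000
dG = 3.7 + 8.314 * 310 * ln(35.06) / 1000
dG = 12.8678 kJ/mol

12.8678 kJ/mol


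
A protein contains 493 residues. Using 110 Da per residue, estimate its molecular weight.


MW = n_residues * 110 Da
MW = 493 * 110
MW = 54230 Da

54230 Da


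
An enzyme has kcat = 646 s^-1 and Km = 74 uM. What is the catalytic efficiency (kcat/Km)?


Catalytic efficiency = kcat / Km
= 646 / 74
= 8.7297 uM^-1*s^-1

8.7297 uM^-1*s^-1


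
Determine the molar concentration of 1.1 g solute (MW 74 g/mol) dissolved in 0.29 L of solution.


C = (mass / MW) / volume
C = (1.1 / 74) / 0.29
C = 0.0513 M

0.0513 M


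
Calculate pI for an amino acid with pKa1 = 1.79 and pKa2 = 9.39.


pI = (pKa1 + pKa2) / 2
pI = (1.79 + 9.39) / 2
pI = 5.59

5.59


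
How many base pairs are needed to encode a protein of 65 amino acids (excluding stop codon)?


Each amino acid = 1 codon = 3 bp
bp = 65 * 3 = 195 bp

195 bp


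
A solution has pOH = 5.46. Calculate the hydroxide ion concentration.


[OH-] = 10^(-pOH)
[OH-] = 10^(-5.46)
[OH-] = 3.467e-06 M

3.467e-06 M


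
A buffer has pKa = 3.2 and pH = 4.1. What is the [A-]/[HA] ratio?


[A-]/[HA] = 10^(pH - pKa)
= 10^(4.1 - 3.2)
= 7.9433

7.9433


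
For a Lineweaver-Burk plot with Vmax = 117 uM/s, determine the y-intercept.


y-intercept = 1/Vmax
= 1/117
= 0.0085 s/uM

0.0085 s/uM


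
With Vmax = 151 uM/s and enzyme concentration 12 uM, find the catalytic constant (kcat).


kcat = Vmax / [E]t
kcat = 151 / 12
kcat = 12.5833 s^-1

12.5833 s^-1


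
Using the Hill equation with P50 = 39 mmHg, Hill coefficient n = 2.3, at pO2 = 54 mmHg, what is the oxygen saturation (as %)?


Y = pO2^n / (P50^n + pO2^n)
Y = 54^2.3 / (39^2.3 + 54^2.3)
Y = 67.88%

67.88%


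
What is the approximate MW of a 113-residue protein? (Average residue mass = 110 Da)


MW = n_residues * 110 Da
MW = 113 * 110
MW = 12430 Da

12430 Da


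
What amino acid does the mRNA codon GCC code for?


Standard genetic code lookup.
Codon GCC -> Ala

Ala


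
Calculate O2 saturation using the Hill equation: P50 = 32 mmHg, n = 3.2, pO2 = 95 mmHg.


Y = pO2^n / (P50^n + pO2^n)
Y = 95^3.2 / (32^3.2 + 95^3.2)
Y = 97.02%

97.02%


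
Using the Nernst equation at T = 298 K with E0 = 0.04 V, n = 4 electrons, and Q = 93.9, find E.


E = E0 - (RT/nF) * ln(Q)
E = 0.04 - (8.314 * 298 / (4 * 96485)) * ln(93.9)
E = 0.0108 V

0.0108 V


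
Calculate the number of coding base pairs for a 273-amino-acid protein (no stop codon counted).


Each amino acid = 1 codon = 3 bp
bp = 273 * 3 = 819 bp

819 bp


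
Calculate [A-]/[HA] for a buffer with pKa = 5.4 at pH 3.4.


[A-]/[HA] = 10^(pH - pKa)
= 10^(3.4 - 5.4)
= 0.01

0.01


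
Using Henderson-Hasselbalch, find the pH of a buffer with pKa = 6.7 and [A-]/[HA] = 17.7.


pH = pKa + log10([A-]/[HA])
pH = 6.7 + log10(17.7)
pH = 7.948

7.948


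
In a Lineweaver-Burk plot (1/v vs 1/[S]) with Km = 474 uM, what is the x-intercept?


x-intercept = -1/Km
= -1/474
= -0.0021 1/uM

-0.0021 1/uM


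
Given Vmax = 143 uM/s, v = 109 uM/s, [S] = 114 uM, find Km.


Km = [S] * (Vmax - v) / v
Km = 114 * (143 - 109) / 109
Km = 35.5596 uM

35.5596 uM


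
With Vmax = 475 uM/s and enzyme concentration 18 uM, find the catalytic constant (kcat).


kcat = Vmax / [E]t
kcat = 475 / 18
kcat = 26.3889 s^-1

26.3889 s^-1


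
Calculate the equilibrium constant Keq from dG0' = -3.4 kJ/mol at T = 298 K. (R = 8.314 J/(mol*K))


Keq = exp(-dG0 * 1000 / (R * T))
Keq = exp(-(-3.4) * 1000 / (8.314 * 298))
Keq = 3.9445

3.9445


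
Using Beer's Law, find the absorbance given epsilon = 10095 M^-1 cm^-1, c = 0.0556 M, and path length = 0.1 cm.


A = epsilon * c * l
A = 10095 * 0.0556 * 0.1
A = 56.1282

56.1282


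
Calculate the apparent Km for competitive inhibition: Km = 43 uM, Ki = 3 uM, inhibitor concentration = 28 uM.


Km_app = Km * (1 + [I]/Ki)
Km_app = 43 * (1 + 28/3)
Km_app = 444.3333 uM

444.3333 uM


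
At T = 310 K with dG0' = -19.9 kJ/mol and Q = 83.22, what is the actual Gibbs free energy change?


dG = dG0' + RT * ln(Q) / 1000
dG = -19.9 + 8.314 * 310 * ln(83.22) / 1000
dG = -8.5043 kJ/mol

-8.5043 kJ/mol


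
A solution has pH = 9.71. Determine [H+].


[H+] = 10^(-pH)
[H+] = 10^(-9.71)
[H+] = 1.950e-10 M

1.950e-10 M


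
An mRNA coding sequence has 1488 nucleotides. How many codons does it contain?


codons = nucleotides / 3
codons = 1488 / 3 = 496

496


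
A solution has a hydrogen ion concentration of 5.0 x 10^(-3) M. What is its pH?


pH = -log10([H+])
pH = -log10(5.0 x 10^(-3))
pH = 2.301

2.301


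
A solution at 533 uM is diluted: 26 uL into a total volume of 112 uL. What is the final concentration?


C2 = C1 * V1 / V2
C2 = 533 * 26 / 112
C2 = 123.7321 uM

123.7321 uM


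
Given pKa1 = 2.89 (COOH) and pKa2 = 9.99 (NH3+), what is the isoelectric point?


pI = (pKa1 + pKa2) / 2
pI = (2.89 + 9.99) / 2
pI = 6.44

6.44


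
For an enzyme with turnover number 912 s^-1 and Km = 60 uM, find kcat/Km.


Catalytic efficiency = kcat / Km
= 912 / 60
= 15.2 uM^-1*s^-1

15.2 uM^-1*s^-1


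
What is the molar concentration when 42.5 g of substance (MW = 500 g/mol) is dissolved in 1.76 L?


C = (mass / MW) / volume
C = (42.5 / 500) / 1.76
C = 0.0483 M

0.0483 M


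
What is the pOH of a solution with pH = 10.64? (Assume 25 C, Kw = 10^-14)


pOH = 14 - pH
pOH = 14 - 10.64
pOH = 3.36

3.36


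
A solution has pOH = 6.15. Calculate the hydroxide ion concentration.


[OH-] = 10^(-pOH)
[OH-] = 10^(-6.15)
[OH-] = 7.079e-07 M

7.079e-07 M


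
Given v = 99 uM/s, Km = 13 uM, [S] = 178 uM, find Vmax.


Vmax = v * (Km + [S]) / [S]
Vmax = 99 * (13 + 178) / 178
Vmax = 106.2303 uM/s

106.2303 uM/s


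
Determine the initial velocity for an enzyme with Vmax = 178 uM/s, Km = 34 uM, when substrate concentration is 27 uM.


v = Vmax * [S] / (Km + [S])
v = 178 * 27 / (34 + 27)
v = 78.7869 uM/s

78.7869 uM/s


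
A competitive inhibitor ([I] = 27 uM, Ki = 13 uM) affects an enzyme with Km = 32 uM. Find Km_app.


Km_app = Km * (1 + [I]/Ki)
Km_app = 32 * (1 + 27/13)
Km_app = 98.4615 uM

98.4615 uM


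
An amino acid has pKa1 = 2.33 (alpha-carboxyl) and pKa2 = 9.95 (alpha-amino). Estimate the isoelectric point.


pI = (pKa1 + pKa2) / 2
pI = (2.33 + 9.95) / 2
pI = 6.14

6.14


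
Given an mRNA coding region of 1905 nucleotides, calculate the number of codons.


codons = nucleotides / 3
codons = 1905 / 3 = 635

635


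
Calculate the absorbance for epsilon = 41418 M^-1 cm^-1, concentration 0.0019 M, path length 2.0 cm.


A = epsilon * c * l
A = 41418 * 0.0019 * 2.0
A = 157.3884

157.3884


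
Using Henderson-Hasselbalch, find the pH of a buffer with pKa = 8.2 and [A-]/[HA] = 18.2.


pH = pKa + log10([A-]/[HA])
pH = 8.2 + log10(18.2)
pH = 9.4601

9.4601


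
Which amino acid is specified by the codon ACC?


Standard genetic code lookup.
Codon ACC -> Thr

Thr


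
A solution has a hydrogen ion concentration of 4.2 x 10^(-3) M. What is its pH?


pH = -log10([H+])
pH = -log10(4.2 x 10^(-3))
pH = 2.3768

2.3768


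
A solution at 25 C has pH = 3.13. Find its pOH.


pOH = 14 - pH
pOH = 14 - 3.13
pOH = 10.87

10.87


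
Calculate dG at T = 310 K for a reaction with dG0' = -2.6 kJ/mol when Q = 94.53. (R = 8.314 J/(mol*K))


dG = dG0' + RT * ln(Q) / 1000
dG = -2.6 + 8.314 * 310 * ln(94.53) / 1000
dG = 9.1241 kJ/mol

9.1241 kJ/mol


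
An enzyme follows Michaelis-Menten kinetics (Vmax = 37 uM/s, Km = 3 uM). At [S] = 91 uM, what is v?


v = Vmax * [S] / (Km + [S])
v = 37 * 91 / (3 + 91)
v = 35.8191 uM/s

35.8191 uM/s


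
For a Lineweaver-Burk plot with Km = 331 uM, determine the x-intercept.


x-intercept = -1/Km
= -1/331
= -0.003 1/uM

-0.003 1/uM


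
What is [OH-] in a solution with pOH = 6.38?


[OH-] = 10^(-pOH)
[OH-] = 10^(-6.38)
[OH-] = 4.169e-07 M

4.169e-07 M


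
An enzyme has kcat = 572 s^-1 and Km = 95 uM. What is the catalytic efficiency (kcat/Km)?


Catalytic efficiency = kcat / Km
= 572 / 95
= 6.0211 uM^-1*s^-1

6.0211 uM^-1*s^-1


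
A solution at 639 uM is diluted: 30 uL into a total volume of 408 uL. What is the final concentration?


C2 = C1 * V1 / V2
C2 = 639 * 30 / 408
C2 = 46.9853 uM

46.9853 uM


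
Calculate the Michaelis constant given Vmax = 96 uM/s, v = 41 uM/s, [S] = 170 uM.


Km = [S] * (Vmax - v) / v
Km = 170 * (96 - 41) / 41
Km = 228.0488 uM

228.0488 uM


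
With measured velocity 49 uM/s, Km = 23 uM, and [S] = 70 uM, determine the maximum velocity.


Vmax = v * (Km + [S]) / [S]
Vmax = 49 * (23 + 70) / 70
Vmax = 65.1 uM/s

65.1 uM/s


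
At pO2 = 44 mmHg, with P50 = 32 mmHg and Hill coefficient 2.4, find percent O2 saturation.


Y = pO2^n / (P50^n + pO2^n)
Y = 44^2.4 / (32^2.4 + 44^2.4)
Y = 68.23%

68.23%


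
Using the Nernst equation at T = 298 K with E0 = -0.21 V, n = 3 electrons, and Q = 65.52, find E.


E = E0 - (RT/nF) * ln(Q)
E = -0.21 - (8.314 * 298 / (3 * 96485)) * ln(65.52)
E = -0.2458 V

-0.2458 V


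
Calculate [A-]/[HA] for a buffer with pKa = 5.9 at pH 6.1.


[A-]/[HA] = 10^(pH - pKa)
= 10^(6.1 - 5.9)
= 1.5849

1.5849


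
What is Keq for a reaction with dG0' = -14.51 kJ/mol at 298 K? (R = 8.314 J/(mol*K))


Keq = exp(-dG0 * 1000 / (R * T))
Keq = exp(-(-14.51) * 1000 / (8.314 * 298))
Keq = 349.5128

349.5128


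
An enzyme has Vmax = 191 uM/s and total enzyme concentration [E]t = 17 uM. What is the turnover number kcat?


kcat = Vmax / [E]t
kcat = 191 / 17
kcat = 11.2353 s^-1

11.2353 s^-1


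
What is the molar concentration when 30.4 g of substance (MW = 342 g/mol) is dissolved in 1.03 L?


C = (mass / MW) / volume
C = (30.4 / 342) / 1.03
C = 0.0863 M

0.0863 M


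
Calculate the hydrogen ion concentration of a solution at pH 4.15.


[H+] = 10^(-pH)
[H+] = 10^(-4.15)
[H+] = 7.079e-05 M

7.079e-05 M


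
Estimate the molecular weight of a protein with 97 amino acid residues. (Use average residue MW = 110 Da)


MW = n_residues * 110 Da
MW = 97 * 110
MW = 10670 Da

10670 Da


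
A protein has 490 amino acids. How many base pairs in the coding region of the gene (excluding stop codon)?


Each amino acid = 1 codon = 3 bp
bp = 490 * 3 = 1470 bp

1470 bp


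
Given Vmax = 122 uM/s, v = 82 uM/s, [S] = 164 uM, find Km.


Km = [S] * (Vmax - v) / v
Km = 164 * (122 - 82) / 82
Km = 80.0 uM

80.0 uM


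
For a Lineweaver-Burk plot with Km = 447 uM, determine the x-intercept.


x-intercept = -1/Km
= -1/447
= -0.0022 1/uM

-0.0022 1/uM


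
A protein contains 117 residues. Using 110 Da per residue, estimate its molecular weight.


MW = n_residues * 110 Da
MW = 117 * 110
MW = 12870 Da

12870 Da


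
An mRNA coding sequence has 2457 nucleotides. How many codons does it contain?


codons = nucleotides / 3
codons = 2457 / 3 = 819

819


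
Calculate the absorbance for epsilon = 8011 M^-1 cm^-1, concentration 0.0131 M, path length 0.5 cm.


A = epsilon * c * l
A = 8011 * 0.0131 * 0.5
A = 52.4721

52.4721


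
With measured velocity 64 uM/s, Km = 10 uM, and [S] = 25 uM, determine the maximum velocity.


Vmax = v * (Km + [S]) / [S]
Vmax = 64 * (10 + 25) / 25
Vmax = 89.6 uM/s

89.6 uM/s


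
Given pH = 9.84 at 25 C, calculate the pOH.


pOH = 14 - pH
pOH = 14 - 9.84
pOH = 4.16

4.16


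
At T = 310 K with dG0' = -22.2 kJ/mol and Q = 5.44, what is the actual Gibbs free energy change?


dG = dG0' + RT * ln(Q) / 1000
dG = -22.2 + 8.314 * 310 * ln(5.44) / 1000
dG = -17.8346 kJ/mol

-17.8346 kJ/mol


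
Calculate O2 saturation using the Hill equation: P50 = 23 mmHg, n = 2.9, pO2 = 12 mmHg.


Y = pO2^n / (P50^n + pO2^n)
Y = 12^2.9 / (23^2.9 + 12^2.9)
Y = 13.16%

13.16%


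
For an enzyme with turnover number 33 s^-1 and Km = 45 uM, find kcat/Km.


Catalytic efficiency = kcat / Km
= 33 / 45
= 0.7333 uM^-1*s^-1

0.7333 uM^-1*s^-1


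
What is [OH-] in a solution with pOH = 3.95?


[OH-] = 10^(-pOH)
[OH-] = 10^(-3.95)
[OH-] = 1.122e-04 M

1.122e-04 M


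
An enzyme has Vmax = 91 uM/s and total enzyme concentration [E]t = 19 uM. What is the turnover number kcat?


kcat = Vmax / [E]t
kcat = 91 / 19
kcat = 4.7895 s^-1

4.7895 s^-1


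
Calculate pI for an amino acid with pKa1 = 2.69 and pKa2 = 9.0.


pI = (pKa1 + pKa2) / 2
pI = (2.69 + 9.0) / 2
pI = 5.845

5.845


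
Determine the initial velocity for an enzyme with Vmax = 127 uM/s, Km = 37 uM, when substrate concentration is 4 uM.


v = Vmax * [S] / (Km + [S])
v = 127 * 4 / (37 + 4)
v = 12.3902 uM/s

12.3902 uM/s


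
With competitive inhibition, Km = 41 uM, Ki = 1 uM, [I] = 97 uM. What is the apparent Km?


Km_app = Km * (1 + [I]/Ki)
Km_app = 41 * (1 + 97/1)
Km_app = 4018.0 uM

4018.0 uM


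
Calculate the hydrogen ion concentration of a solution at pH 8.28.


[H+] = 10^(-pH)
[H+] = 10^(-8.28)
[H+] = 5.248e-09 M

5.248e-09 M


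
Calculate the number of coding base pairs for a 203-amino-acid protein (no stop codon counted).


Each amino acid = 1 codon = 3 bp
bp = 203 * 3 = 609 bp

609 bp


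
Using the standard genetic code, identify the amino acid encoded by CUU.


Standard genetic code lookup.
Codon CUU -> Leu

Leu


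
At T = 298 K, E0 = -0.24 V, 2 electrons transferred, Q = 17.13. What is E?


E = E0 - (RT/nF) * ln(Q)
E = -0.24 - (8.314 * 298 / (2 * 96485)) * ln(17.13)
E = -0.2765 V

-0.2765 V


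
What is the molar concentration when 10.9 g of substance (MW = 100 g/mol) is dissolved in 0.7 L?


C = (mass / MW) / volume
C = (10.9 / 100) / 0.7
C = 0.1557 M

0.1557 M


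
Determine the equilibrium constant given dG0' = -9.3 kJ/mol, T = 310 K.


Keq = exp(-dG0 * 1000 / (R * T))
Keq = exp(-(-9.3) * 1000 / (8.314 * 310))
Keq = 36.9059

36.9059


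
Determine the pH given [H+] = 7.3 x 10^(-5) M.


pH = -log10([H+])
pH = -log10(7.3 x 10^(-5))
pH = 4.1367

4.1367


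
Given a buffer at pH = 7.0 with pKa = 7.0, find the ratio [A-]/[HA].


[A-]/[HA] = 10^(pH - pKa)
= 10^(7.0 - 7.0)
= 1.0

1.0


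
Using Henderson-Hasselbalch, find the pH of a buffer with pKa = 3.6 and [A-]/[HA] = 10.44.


pH = pKa + log10([A-]/[HA])
pH = 3.6 + log10(10.44)
pH = 4.6187

4.6187


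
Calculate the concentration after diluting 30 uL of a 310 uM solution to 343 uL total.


C2 = C1 * V1 / V2
C2 = 310 * 30 / 343
C2 = 27.1137 uM

27.1137 uM


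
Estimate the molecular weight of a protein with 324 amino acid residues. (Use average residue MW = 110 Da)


MW = n_residues * 110 Da
MW = 324 * 110
MW = 35640 Da

35640 Da


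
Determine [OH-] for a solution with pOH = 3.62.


[OH-] = 10^(-pOH)
[OH-] = 10^(-3.62)
[OH-] = 2.399e-04 M

2.399e-04 M


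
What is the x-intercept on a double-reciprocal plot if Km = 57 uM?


x-intercept = -1/Km
= -1/57
= -0.0175 1/uM

-0.0175 1/uM


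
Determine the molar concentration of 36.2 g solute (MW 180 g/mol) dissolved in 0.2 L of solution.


C = (mass / MW) / volume
C = (36.2 / 180) / 0.2
C = 1.0056 M

1.0056 M


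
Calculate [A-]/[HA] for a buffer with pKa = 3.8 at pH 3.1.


[A-]/[HA] = 10^(pH - pKa)
= 10^(3.1 - 3.8)
= 0.1995

0.1995


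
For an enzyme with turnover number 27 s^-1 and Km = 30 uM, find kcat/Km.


Catalytic efficiency = kcat / Km
= 27 / 30
= 0.9 uM^-1*s^-1

0.9 uM^-1*s^-1


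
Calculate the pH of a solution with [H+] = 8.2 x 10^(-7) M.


pH = -log10([H+])
pH = -log10(8.2 x 10^(-7))
pH = 6.0862

6.0862


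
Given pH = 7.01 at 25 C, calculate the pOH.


pOH = 14 - pH
pOH = 14 - 7.01
pOH = 6.99

6.99


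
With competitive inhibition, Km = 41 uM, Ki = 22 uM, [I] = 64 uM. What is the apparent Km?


Km_app = Km * (1 + [I]/Ki)
Km_app = 41 * (1 + 64/22)
Km_app = 160.2727 uM

160.2727 uM


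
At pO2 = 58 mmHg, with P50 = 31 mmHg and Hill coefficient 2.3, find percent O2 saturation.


Y = pO2^n / (P50^n + pO2^n)
Y = 58^2.3 / (31^2.3 + 58^2.3)
Y = 80.86%

80.86%


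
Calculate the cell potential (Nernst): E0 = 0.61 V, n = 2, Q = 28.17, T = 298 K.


E = E0 - (RT/nF) * ln(Q)
E = 0.61 - (8.314 * 298 / (2 * 96485)) * ln(28.17)
E = 0.5671 V

0.5671 V


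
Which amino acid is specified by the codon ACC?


Standard genetic code lookup.
Codon ACC -> Thr

Thr


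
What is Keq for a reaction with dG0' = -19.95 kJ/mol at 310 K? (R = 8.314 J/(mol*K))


Keq = exp(-dG0 * 1000 / (R * T))
Keq = exp(-(-19.95) * 1000 / (8.314 * 310))
Keq = 2299.7109

2299.7109


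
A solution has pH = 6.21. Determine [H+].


[H+] = 10^(-pH)
[H+] = 10^(-6.21)
[H+] = 6.166e-07 M

6.166e-07 M


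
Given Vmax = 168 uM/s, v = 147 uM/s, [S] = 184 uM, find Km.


Km = [S] * (Vmax - v) / v
Km = 184 * (168 - 147) / 147
Km = 26.2857 uM

26.2857 uM


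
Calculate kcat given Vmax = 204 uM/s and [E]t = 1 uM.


kcat = Vmax / [E]t
kcat = 204 / 1
kcat = 204.0 s^-1

204.0 s^-1


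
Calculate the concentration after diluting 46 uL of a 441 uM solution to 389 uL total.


C2 = C1 * V1 / V2
C2 = 441 * 46 / 389
C2 = 52.1491 uM

52.1491 uM


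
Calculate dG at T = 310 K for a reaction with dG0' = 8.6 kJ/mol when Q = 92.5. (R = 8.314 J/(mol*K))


dG = dG0' + RT * ln(Q) / 1000
dG = 8.6 + 8.314 * 310 * ln(92.5) / 1000
dG = 20.2682 kJ/mol

20.2682 kJ/mol


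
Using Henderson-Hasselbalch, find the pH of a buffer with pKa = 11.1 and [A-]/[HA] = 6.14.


pH = pKa + log10([A-]/[HA])
pH = 11.1 + log10(6.14)
pH = 11.8882

11.8882


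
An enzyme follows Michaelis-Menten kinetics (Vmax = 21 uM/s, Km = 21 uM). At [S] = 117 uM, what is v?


v = Vmax * [S] / (Km + [S])
v = 21 * 117 / (21 + 117)
v = 17.8043 uM/s

17.8043 uM/s


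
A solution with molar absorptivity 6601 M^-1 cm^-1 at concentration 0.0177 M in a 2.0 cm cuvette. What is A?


A = epsilon * c * l
A = 6601 * 0.0177 * 2.0
A = 233.6754

233.6754


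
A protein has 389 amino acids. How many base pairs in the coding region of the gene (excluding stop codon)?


Each amino acid = 1 codon = 3 bp
bp = 389 * 3 = 1167 bp

1167 bp


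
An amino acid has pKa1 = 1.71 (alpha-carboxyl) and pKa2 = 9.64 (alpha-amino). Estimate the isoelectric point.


pI = (pKa1 + pKa2) / 2
pI = (1.71 + 9.64) / 2
pI = 5.675

5.675


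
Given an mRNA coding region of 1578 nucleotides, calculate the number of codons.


codons = nucleotides / 3
codons = 1578 / 3 = 526

526


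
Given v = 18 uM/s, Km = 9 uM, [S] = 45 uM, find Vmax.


Vmax = v * (Km + [S]) / [S]
Vmax = 18 * (9 + 45) / 45
Vmax = 21.6 uM/s

21.6 uM/s


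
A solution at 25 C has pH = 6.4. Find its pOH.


pOH = 14 - pH
pOH = 14 - 6.4
pOH = 7.6

7.6


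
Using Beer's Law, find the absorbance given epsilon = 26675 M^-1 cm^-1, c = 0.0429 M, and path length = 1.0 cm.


A = epsilon * c * l
A = 26675 * 0.0429 * 1.0
A = 1144.3575

1144.3575


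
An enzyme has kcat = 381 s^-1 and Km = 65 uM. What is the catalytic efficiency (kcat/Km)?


Catalytic efficiency = kcat / Km
= 381 / 65
= 5.8615 uM^-1*s^-1

5.8615 uM^-1*s^-1


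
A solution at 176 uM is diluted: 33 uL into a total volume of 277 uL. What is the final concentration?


C2 = C1 * V1 / V2
C2 = 176 * 33 / 277
C2 = 20.9675 uM

20.9675 uM


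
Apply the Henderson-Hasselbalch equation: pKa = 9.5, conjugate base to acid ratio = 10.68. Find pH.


pH = pKa + log10([A-]/[HA])
pH = 9.5 + log10(10.68)
pH = 10.5286

10.5286


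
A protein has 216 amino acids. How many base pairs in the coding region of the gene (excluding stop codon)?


Each amino acid = 1 codon = 3 bp
bp = 216 * 3 = 648 bp

648 bp


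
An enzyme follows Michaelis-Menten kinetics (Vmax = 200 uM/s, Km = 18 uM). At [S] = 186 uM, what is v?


v = Vmax * [S] / (Km + [S])
v = 200 * 186 / (18 + 186)
v = 182.3529 uM/s

182.3529 uM/s


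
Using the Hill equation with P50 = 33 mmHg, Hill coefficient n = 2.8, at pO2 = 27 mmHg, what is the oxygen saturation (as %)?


Y = pO2^n / (P50^n + pO2^n)
Y = 27^2.8 / (33^2.8 + 27^2.8)
Y = 36.31%

36.31%


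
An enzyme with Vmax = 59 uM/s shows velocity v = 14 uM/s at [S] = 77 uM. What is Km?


Km = [S] * (Vmax - v) / v
Km = 77 * (59 - 14) / 14
Km = 247.5 uM

247.5 uM


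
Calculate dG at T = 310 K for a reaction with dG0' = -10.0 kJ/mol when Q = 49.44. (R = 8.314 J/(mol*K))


dG = dG0' + RT * ln(Q) / 1000
dG = -10.0 + 8.314 * 310 * ln(49.44) / 1000
dG = 0.0536 kJ/mol

0.0536 kJ/mol


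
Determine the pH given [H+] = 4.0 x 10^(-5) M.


pH = -log10([H+])
pH = -log10(4.0 x 10^(-5))
pH = 4.3979

4.3979


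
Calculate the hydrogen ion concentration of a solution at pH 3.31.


[H+] = 10^(-pH)
[H+] = 10^(-3.31)
[H+] = 4.898e-04 M

4.898e-04 M


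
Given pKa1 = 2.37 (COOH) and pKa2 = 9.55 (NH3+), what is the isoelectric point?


pI = (pKa1 + pKa2) / 2
pI = (2.37 + 9.55) / 2
pI = 5.96

5.96


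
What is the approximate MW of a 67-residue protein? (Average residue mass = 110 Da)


MW = n_residues * 110 Da
MW = 67 * 110
MW = 7370 Da

7370 Da


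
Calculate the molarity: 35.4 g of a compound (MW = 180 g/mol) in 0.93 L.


C = (mass / MW) / volume
C = (35.4 / 180) / 0.93
C = 0.2115 M

0.2115 M


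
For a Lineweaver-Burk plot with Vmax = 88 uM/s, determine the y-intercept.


y-intercept = 1/Vmax
= 1/88
= 0.0114 s/uM

0.0114 s/uM


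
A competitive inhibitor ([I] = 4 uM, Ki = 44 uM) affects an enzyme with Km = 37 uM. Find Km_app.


Km_app = Km * (1 + [I]/Ki)
Km_app = 37 * (1 + 4/44)
Km_app = 40.3636 uM

40.3636 uM


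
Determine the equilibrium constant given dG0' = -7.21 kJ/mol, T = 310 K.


Keq = exp(-dG0 * 1000 / (R * T))
Keq = exp(-(-7.21) * 1000 / (8.314 * 310))
Keq = 16.4029

16.4029


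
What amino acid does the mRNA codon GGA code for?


Standard genetic code lookup.
Codon GGA -> Gly

Gly


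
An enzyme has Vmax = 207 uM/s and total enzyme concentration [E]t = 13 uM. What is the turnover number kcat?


kcat = Vmax / [E]t
kcat = 207 / 13
kcat = 15.9231 s^-1

15.9231 s^-1


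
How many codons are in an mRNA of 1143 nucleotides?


codons = nucleotides / 3
codons = 1143 / 3 = 381

381


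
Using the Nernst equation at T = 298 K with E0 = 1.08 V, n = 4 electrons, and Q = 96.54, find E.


E = E0 - (RT/nF) * ln(Q)
E = 1.08 - (8.314 * 298 / (4 * 96485)) * ln(96.54)
E = 1.0507 V

1.0507 V


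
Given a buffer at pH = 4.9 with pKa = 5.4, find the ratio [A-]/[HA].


[A-]/[HA] = 10^(pH - pKa)
= 10^(4.9 - 5.4)
= 0.3162

0.3162


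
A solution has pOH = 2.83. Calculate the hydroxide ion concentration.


[OH-] = 10^(-pOH)
[OH-] = 10^(-2.83)
[OH-] = 0.0015 M

0.0015 M


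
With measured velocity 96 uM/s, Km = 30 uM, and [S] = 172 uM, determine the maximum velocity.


Vmax = v * (Km + [S]) / [S]
Vmax = 96 * (30 + 172) / 172
Vmax = 112.7442 uM/s

112.7442 uM/s


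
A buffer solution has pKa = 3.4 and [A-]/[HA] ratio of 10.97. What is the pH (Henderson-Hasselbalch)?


pH = pKa + log10([A-]/[HA])
pH = 3.4 + log10(10.97)
pH = 4.4402

4.4402


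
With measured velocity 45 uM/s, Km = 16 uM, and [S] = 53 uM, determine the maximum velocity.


Vmax = v * (Km + [S]) / [S]
Vmax = 45 * (16 + 53) / 53
Vmax = 58.5849 uM/s

58.5849 uM/s


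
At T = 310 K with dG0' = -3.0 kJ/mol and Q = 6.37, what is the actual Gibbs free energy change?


dG = dG0' + RT * ln(Q) / 1000
dG = -3.0 + 8.314 * 310 * ln(6.37) / 1000
dG = 1.7722 kJ/mol

1.7722 kJ/mol


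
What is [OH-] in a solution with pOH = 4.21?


[OH-] = 10^(-pOH)
[OH-] = 10^(-4.21)
[OH-] = 6.166e-05 M

6.166e-05 M


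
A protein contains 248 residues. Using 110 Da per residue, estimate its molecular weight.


MW = n_residues * 110 Da
MW = 248 * 110
MW = 27280 Da

27280 Da


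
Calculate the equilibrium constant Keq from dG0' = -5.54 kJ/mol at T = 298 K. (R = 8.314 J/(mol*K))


Keq = exp(-dG0 * 1000 / (R * T))
Keq = exp(-(-5.54) * 1000 / (8.314 * 298))
Keq = 9.3564

9.3564


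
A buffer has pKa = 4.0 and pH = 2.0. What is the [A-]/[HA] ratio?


[A-]/[HA] = 10^(pH - pKa)
= 10^(2.0 - 4.0)
= 0.01

0.01


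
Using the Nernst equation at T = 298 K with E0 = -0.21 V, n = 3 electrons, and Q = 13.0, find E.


E = E0 - (RT/nF) * ln(Q)
E = -0.21 - (8.314 * 298 / (3 * 96485)) * ln(13.0)
E = -0.232 V

-0.232 V


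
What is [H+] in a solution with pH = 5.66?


[H+] = 10^(-pH)
[H+] = 10^(-5.66)
[H+] = 2.188e-06 M

2.188e-06 M


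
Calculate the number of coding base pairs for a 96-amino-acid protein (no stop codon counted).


Each amino acid = 1 codon = 3 bp
bp = 96 * 3 = 288 bp

288 bp


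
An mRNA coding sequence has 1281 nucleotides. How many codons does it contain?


codons = nucleotides / 3
codons = 1281 / 3 = 427

427


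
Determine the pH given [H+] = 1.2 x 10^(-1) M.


pH = -log10([H+])
pH = -log10(1.2 x 10^(-1))
pH = 0.9208

0.9208


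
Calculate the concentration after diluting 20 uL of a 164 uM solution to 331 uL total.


C2 = C1 * V1 / V2
C2 = 164 * 20 / 331
C2 = 9.9094 uM

9.9094 uM


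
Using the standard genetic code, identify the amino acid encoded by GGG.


Standard genetic code lookup.
Codon GGG -> Gly

Gly


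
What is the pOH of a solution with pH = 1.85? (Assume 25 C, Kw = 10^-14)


pOH = 14 - pH
pOH = 14 - 1.85
pOH = 12.15

12.15


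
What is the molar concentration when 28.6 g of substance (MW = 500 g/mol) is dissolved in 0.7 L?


C = (mass / MW) / volume
C = (28.6 / 500) / 0.7
C = 0.0817 M

0.0817 M


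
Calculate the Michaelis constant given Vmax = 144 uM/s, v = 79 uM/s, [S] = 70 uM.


Km = [S] * (Vmax - v) / v
Km = 70 * (144 - 79) / 79
Km = 57.5949 uM

57.5949 uM


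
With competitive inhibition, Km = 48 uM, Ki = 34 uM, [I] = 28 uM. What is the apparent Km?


Km_app = Km * (1 + [I]/Ki)
Km_app = 48 * (1 + 28/34)
Km_app = 87.5294 uM

87.5294 uM


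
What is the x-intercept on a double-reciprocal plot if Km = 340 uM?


x-intercept = -1/Km
= -1/340
= -0.0029 1/uM

-0.0029 1/uM


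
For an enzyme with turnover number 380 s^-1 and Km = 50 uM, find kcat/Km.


Catalytic efficiency = kcat / Km
= 380 / 50
= 7.6 uM^-1*s^-1

7.6 uM^-1*s^-1


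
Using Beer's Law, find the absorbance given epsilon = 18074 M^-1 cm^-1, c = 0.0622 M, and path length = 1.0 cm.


A = epsilon * c * l
A = 18074 * 0.0622 * 1.0
A = 1124.2028

1124.2028


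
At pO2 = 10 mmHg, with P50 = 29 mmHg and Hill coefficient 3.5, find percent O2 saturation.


Y = pO2^n / (P50^n + pO2^n)
Y = 10^3.5 / (29^3.5 + 10^3.5)
Y = 2.35%

2.35%


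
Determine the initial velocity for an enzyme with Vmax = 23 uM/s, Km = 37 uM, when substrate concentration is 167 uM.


v = Vmax * [S] / (Km + [S])
v = 23 * 167 / (37 + 167)
v = 18.8284 uM/s

18.8284 uM/s


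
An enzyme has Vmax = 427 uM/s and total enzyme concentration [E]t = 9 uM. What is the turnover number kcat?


kcat = Vmax / [E]t
kcat = 427 / 9
kcat = 47.4444 s^-1

47.4444 s^-1


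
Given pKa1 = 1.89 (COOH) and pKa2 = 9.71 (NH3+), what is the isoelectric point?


pI = (pKa1 + pKa2) / 2
pI = (1.89 + 9.71) / 2
pI = 5.8

5.8


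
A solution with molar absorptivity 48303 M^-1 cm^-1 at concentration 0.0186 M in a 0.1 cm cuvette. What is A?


A = epsilon * c * l
A = 48303 * 0.0186 * 0.1
A = 89.8436

89.8436


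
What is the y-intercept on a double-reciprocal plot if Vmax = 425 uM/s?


y-intercept = 1/Vmax
= 1/425
= 0.0024 s/uM

0.0024 s/uM


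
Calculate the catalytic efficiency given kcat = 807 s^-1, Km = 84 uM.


Catalytic efficiency = kcat / Km
= 807 / 84
= 9.6071 uM^-1*s^-1

9.6071 uM^-1*s^-1


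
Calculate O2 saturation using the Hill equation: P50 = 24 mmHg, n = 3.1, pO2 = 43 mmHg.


Y = pO2^n / (P50^n + pO2^n)
Y = 43^3.1 / (24^3.1 + 43^3.1)
Y = 85.91%

85.91%


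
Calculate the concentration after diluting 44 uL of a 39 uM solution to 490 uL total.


C2 = C1 * V1 / V2
C2 = 39 * 44 / 490
C2 = 3.502 uM

3.502 uM


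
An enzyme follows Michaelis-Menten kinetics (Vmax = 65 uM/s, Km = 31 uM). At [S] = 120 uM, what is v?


v = Vmax * [S] / (Km + [S])
v = 65 * 120 / (31 + 120)
v = 51.6556 uM/s

51.6556 uM/s


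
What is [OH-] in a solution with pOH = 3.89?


[OH-] = 10^(-pOH)
[OH-] = 10^(-3.89)
[OH-] = 1.288e-04 M

1.288e-04 M


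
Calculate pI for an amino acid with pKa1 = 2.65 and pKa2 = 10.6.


pI = (pKa1 + pKa2) / 2
pI = (2.65 + 10.6) / 2
pI = 6.625

6.625


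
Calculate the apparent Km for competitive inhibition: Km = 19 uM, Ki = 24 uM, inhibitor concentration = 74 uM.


Km_app = Km * (1 + [I]/Ki)
Km_app = 19 * (1 + 74/24)
Km_app = 77.5833 uM

77.5833 uM


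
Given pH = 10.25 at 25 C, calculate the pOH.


pOH = 14 - pH
pOH = 14 - 10.25
pOH = 3.75

3.75


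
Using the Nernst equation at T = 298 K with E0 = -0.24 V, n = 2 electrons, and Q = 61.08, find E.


E = E0 - (RT/nF) * ln(Q)
E = -0.24 - (8.314 * 298 / (2 * 96485)) * ln(61.08)
E = -0.2928 V

-0.2928 V


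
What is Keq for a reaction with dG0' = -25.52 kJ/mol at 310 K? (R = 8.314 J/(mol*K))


Keq = exp(-dG0 * 1000 / (R * T))
Keq = exp(-(-25.52) * 1000 / (8.314 * 310))
Keq = 19963.9131

19963.9131


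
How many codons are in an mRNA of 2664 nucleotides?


codons = nucleotides / 3
codons = 2664 / 3 = 888

888


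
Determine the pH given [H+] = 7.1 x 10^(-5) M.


pH = -log10([H+])
pH = -log10(7.1 x 10^(-5))
pH = 4.1487

4.1487


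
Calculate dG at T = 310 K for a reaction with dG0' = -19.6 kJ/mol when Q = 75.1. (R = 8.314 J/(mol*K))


dG = dG0' + RT * ln(Q) / 1000
dG = -19.6 + 8.314 * 310 * ln(75.1) / 1000
dG = -8.4689 kJ/mol

-8.4689 kJ/mol


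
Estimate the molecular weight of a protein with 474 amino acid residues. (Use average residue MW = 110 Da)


MW = n_residues * 110 Da
MW = 474 * 110
MW = 52140 Da

52140 Da


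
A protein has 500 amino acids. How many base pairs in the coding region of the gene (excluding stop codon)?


Each amino acid = 1 codon = 3 bp
bp = 500 * 3 = 1500 bp

1500 bp


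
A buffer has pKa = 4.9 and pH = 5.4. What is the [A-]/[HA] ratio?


[A-]/[HA] = 10^(pH - pKa)
= 10^(5.4 - 4.9)
= 3.1623

3.1623


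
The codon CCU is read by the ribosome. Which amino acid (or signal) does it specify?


Standard genetic code lookup.
Codon CCU -> Pro

Pro


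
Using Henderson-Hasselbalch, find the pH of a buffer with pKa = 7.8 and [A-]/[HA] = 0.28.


pH = pKa + log10([A-]/[HA])
pH = 7.8 + log10(0.28)
pH = 7.2472

7.2472


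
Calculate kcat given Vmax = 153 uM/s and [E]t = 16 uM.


kcat = Vmax / [E]t
kcat = 153 / 16
kcat = 9.5625 s^-1

9.5625 s^-1


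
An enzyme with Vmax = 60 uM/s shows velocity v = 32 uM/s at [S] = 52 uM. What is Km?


Km = [S] * (Vmax - v) / v
Km = 52 * (60 - 32) / 32
Km = 45.5 uM

45.5 uM


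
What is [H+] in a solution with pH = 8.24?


[H+] = 10^(-pH)
[H+] = 10^(-8.24)
[H+] = 5.754e-09 M

5.754e-09 M


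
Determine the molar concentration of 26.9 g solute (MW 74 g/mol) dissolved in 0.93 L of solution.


C = (mass / MW) / volume
C = (26.9 / 74) / 0.93
C = 0.3909 M

0.3909 M


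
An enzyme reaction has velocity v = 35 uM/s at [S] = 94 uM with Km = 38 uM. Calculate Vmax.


Vmax = v * (Km + [S]) / [S]
Vmax = 35 * (38 + 94) / 94
Vmax = 49.1489 uM/s

49.1489 uM/s


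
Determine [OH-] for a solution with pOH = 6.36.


[OH-] = 10^(-pOH)
[OH-] = 10^(-6.36)
[OH-] = 4.365e-07 M

4.365e-07 M


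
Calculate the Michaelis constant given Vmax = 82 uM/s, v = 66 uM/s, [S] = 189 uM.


Km = [S] * (Vmax - v) / v
Km = 189 * (82 - 66) / 66
Km = 45.8182 uM

45.8182 uM


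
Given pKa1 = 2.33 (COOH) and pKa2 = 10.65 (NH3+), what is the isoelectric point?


pI = (pKa1 + pKa2) / 2
pI = (2.33 + 10.65) / 2
pI = 6.49

6.49


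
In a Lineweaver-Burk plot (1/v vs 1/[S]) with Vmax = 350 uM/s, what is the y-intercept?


y-intercept = 1/Vmax
= 1/350
= 0.0029 s/uM

0.0029 s/uM


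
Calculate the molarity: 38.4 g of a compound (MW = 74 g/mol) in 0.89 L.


C = (mass / MW) / volume
C = (38.4 / 74) / 0.89
C = 0.5831 M

0.5831 M


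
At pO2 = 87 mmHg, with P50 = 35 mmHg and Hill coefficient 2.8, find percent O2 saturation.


Y = pO2^n / (P50^n + pO2^n)
Y = 87^2.8 / (35^2.8 + 87^2.8)
Y = 92.75%

92.75%


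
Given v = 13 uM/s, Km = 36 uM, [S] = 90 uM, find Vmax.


Vmax = v * (Km + [S]) / [S]
Vmax = 13 * (36 + 90) / 90
Vmax = 18.2 uM/s

18.2 uM/s


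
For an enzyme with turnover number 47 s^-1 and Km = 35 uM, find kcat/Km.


Catalytic efficiency = kcat / Km
= 47 / 35
= 1.3429 uM^-1*s^-1

1.3429 uM^-1*s^-1


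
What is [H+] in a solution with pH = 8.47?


[H+] = 10^(-pH)
[H+] = 10^(-8.47)
[H+] = 3.388e-09 M

3.388e-09 M


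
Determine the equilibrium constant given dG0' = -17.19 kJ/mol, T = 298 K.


Keq = exp(-dG0 * 1000 / (R * T))
Keq = exp(-(-17.19) * 1000 / (8.314 * 298))
Keq = 1030.9587

1030.9587


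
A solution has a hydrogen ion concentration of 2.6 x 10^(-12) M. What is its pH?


pH = -log10([H+])
pH = -log10(2.6 x 10^(-12))
pH = 11.585

11.585


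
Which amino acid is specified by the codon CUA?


Standard genetic code lookup.
Codon CUA -> Leu

Leu


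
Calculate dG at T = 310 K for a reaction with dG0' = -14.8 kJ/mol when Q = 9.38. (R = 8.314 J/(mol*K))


dG = dG0' + RT * ln(Q) / 1000
dG = -14.8 + 8.314 * 310 * ln(9.38) / 1000
dG = -9.0304 kJ/mol

-9.0304 kJ/mol


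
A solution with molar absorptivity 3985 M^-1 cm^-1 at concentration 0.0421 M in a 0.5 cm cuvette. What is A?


A = epsilon * c * l
A = 3985 * 0.0421 * 0.5
A = 83.8842

83.8842


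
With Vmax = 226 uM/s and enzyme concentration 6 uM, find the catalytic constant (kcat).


kcat = Vmax / [E]t
kcat = 226 / 6
kcat = 37.6667 s^-1

37.6667 s^-1
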